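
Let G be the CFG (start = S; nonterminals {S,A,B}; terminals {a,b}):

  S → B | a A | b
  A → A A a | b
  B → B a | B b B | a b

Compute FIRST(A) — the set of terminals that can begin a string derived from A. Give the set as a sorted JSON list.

FIRST sets, iterate to fixpoint:
[1]
  A via A→b: +{b}
  B via B→a b: +{a}
  S via S→B: +{a}
  S via S→b: +{b}
  S: {a,b}  A: {b}  B: {a}
[2] done
  S: {a,b}  A: {b}  B: {a}

FIRST(A) = ["b"]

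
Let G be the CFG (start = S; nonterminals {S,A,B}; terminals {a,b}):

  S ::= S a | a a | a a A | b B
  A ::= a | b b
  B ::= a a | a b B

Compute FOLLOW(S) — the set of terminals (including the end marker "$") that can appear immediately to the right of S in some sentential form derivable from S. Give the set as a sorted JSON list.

FIRST sets, iterate to fixpoint:
round 1:
  A via A→a: +{a}
  A via A→b b: +{b}
  B via B→a a: +{a}
  S via S→a a: +{a}
  S via S→b B: +{b}
  FIRST(S)={a,b}  FIRST(A)={a,b}  FIRST(B)={a}
round 2: done
  FIRST(S)={a,b}  FIRST(A)={a,b}  FIRST(B)={a}

FOLLOW sets:
FOLLOW(S) := {$}
iter 1:
  S→S a: FOLLOW(S) ⊇ FIRST(a) = {a}; new: +{a}
  S→a a A: FOLLOW(A) ⊇ FOLLOW(S) ⊇ {$,a}; new: +{$,a}
  S→b B: FOLLOW(B) ⊇ FOLLOW(S) ⊇ {$,a}; new: +{$,a}
  FOLLOW[S]={$,a}  FOLLOW[A]={$,a}  FOLLOW[B]={$,a}
iter 2: (no change)
  FOLLOW[S]={$,a}  FOLLOW[A]={$,a}  FOLLOW[B]={$,a}

FOLLOW(S) = ["$", "a"]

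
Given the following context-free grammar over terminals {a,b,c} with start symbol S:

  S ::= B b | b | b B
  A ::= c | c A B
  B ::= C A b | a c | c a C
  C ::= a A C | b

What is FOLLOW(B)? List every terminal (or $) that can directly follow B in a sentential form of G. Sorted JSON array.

Compute FIRST by fixpoint:
iter 1:
  A via A→c: +{c}
  B via B→a c: +{a}
  B via B→c a C: +{c}
  C via C→a A C: +{a}
  C via C→b: +{b}
  S via S→B b: +{a,c}
  S via S→b: +{b}
  S: {a,b,c}  A: {c}  B: {a,c}  C: {a,b}
iter 2:
  B via B→C A b: +{b}
  S: {a,b,c}  A: {c}  B: {a,b,c}  C: {a,b}
iter 3: (stable)
  S: {a,b,c}  A: {c}  B: {a,b,c}  C: {a,b}

Compute FOLLOW by fixpoint:
seed FOLLOW(S) with $
[1]
  A→c A B: FOLLOW(A) ⊇ FIRST(B) = {a,b,c}; new: +{a,b,c}
  A→c A B: FOLLOW(B) ⊇ FOLLOW(A) ⊇ {a,b,c}; new: +{a,b,c}
  B→C A b: FOLLOW(C) ⊇ FIRST(A) = {c}; new: +{c}
  B→c a C: FOLLOW(C) ⊇ FOLLOW(B) ⊇ {a,b,c}; new: +{a,b}
  S→b B: FOLLOW(B) ⊇ FOLLOW(S) ⊇ {$}; new: +{$}
  FOLLOW(S)={$}  FOLLOW(A)={a,b,c}  FOLLOW(B)={$,a,b,c}  FOLLOW(C)={a,b,c}
[2]
  B→c a C: FOLLOW(C) ⊇ FOLLOW(B) ⊇ {$,a,b,c}; new: +{$}
  FOLLOW(S)={$}  FOLLOW(A)={a,b,c}  FOLLOW(B)={$,a,b,c}  FOLLOW(C)={$,a,b,c}
[3] done
  FOLLOW(S)={$}  FOLLOW(A)={a,b,c}  FOLLOW(B)={$,a,b,c}  FOLLOW(C)={$,a,b,c}

FOLLOW(B) = ["$", "a", "b", "c"]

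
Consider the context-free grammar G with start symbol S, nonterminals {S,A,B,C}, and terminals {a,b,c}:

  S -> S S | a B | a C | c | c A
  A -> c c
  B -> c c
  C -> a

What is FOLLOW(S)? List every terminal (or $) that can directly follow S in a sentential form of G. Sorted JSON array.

Compute FIRST by fixpoint:
[1]
  A via A→c c: +{c}
  B via B→c c: +{c}
  C via C→a: +{a}
  S via S→a B: +{a}
  S via S→c: +{c}
  FIRST(S)={a,c}  FIRST(A)={c}  FIRST(B)={c}  FIRST(C)={a}
[2] done
  FIRST(S)={a,c}  FIRST(A)={c}  FIRST(B)={c}  FIRST(C)={a}

FOLLOW iteration:
seed FOLLOW(S) with $
round 1:
  S→S S: FOLLOW(S) ⊇ FIRST(S) = {a,c}; new: +{a,c}
  S→a B: FOLLOW(B) ⊇ FOLLOW(S) ⊇ {$,a,c}; new: +{$,a,c}
  S→a C: FOLLOW(C) ⊇ FOLLOW(S) ⊇ {$,a,c}; new: +{$,a,c}
  S→c A: FOLLOW(A) ⊇ FOLLOW(S) ⊇ {$,a,c}; new: +{$,a,c}
  S: {$,a,c}  A: {$,a,c}  B: {$,a,c}  C: {$,a,c}
round 2: done
  S: {$,a,c}  A: {$,a,c}  B: {$,a,c}  C: {$,a,c}

FOLLOW(S) = ["$", "a", "c"]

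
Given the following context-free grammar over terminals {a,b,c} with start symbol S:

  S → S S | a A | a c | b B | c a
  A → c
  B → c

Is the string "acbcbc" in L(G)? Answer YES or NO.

Convert to CNF:
  S -> S S | T0 A | T0 T1 | T1 T0 | T2 B
  A -> c
  B -> c
  T0 -> a
  T1 -> c
  T2 -> b

CYK fill:
  T[0,0] 'a' = {T0}  orig:{}
  T[1,1] 'c' = {A,B,T1}  orig:{A,B}
  T[2,2] 'b' = {T2}  orig:{}
  T[3,3] 'c' = {A,B,T1}  orig:{A,B}
  T[4,4] 'b' = {T2}  orig:{}
  T[5,5] 'c' = {A,B,T1}  orig:{A,B}
  T[0,1] 'ac' = {S}
  T[1,2] 'cb' = ∅
  T[2,3] 'bc' = {S}
  T[3,4] 'cb' = ∅
  T[4,5] 'bc' = {S}
  T[0,2] 'acb' = ∅
  T[1,3] 'cbc' = ∅
  T[2,4] 'bcb' = ∅
  T[3,5] 'cbc' = ∅
  T[0,3] 'acbc' = {S}
  T[1,4] 'cbcb' = ∅
  T[2,5] 'bcbc' = {S}
  T[0,4] 'acbcb' = ∅
  T[1,5] 'cbcbc' = ∅
  T[0,5] 'acbcbc' = {S}

S ∈ T[0,5] ⇒ YES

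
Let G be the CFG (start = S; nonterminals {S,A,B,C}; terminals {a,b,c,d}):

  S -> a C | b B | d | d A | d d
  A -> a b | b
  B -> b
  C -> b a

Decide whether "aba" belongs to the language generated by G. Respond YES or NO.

Convert to CNF:
  S -> T0 C | T1 B | T2 A | T2 T2 | d
  A -> T0 T1 | b
  B -> b
  C -> T1 T0
  T0 -> a
  T1 -> b
  T2 -> d

Fill CYK table bottom-up:
  cell(0,0) a: {T0}  orig:{}
  cell(1,1) b: {A,B,T1}  orig:{A,B}
  cell(2,2) a: {T0}  orig:{}
  cell(0,1) ab: {A}
  cell(1,2) ba: {C}
  cell(0,2) aba: {S}

S ∈ T[0,2] ⇒ YES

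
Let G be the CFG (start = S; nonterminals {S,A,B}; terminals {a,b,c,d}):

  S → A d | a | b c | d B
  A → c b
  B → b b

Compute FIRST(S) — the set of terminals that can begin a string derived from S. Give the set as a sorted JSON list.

Compute FIRST by fixpoint:
pass 1:
  A via A→c b: +{c}
  B via B→b b: +{b}
  S via S→A d: +{c}
  S via S→a: +{a}
  S via S→b c: +{b}
  S via S→d B: +{d}
  FIRST[S]={a,b,c,d}  FIRST[A]={c}  FIRST[B]={b}
pass 2: (no change)
  FIRST[S]={a,b,c,d}  FIRST[A]={c}  FIRST[B]={b}

FIRST(S) = ["a", "b", "c", "d"]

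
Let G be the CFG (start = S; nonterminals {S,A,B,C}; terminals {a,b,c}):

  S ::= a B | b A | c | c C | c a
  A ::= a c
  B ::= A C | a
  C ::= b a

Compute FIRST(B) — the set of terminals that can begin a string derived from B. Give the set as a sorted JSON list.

FIRST sets, iterate to fixpoint:
round 1:
  A via A→a c: +{a}
  B via B→A C: +{a}
  C via C→b a: +{b}
  S via S→a B: +{a}
  S via S→b A: +{b}
  S via S→c: +{c}
  FIRST(S)={a,b,c}  FIRST(A)={a}  FIRST(B)={a}  FIRST(C)={b}
round 2: — fixpoint
  FIRST(S)={a,b,c}  FIRST(A)={a}  FIRST(B)={a}  FIRST(C)={b}

FIRST(B) = ["a"]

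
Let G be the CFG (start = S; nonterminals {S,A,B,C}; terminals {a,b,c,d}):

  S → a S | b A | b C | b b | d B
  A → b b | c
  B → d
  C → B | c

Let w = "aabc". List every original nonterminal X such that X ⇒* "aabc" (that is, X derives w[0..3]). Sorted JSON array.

CNF form of G:
  S -> T0 A | T0 C | T0 T0 | T1 S | T2 B
  A -> T0 T0 | c
  B -> d
  C -> c | d
  T0 -> b
  T1 -> a
  T2 -> d

CYK fill, restricted to cells inside w[0..3]:
  cell(0,0) a: {T1}  orig:{}
  cell(1,1) a: {T1}  orig:{}
  cell(2,2) b: {T0}  orig:{}
  cell(3,3) c: {A,C}
  cell(0,1) aa: ∅
  cell(1,2) ab: ∅
  cell(2,3) bc: {S}
  cell(0,2) aab: ∅
  cell(1,3) abc: {S}
  cell(0,3) aabc: {S}

Original NTs in T[0,3] deriving "aabc": ["S"]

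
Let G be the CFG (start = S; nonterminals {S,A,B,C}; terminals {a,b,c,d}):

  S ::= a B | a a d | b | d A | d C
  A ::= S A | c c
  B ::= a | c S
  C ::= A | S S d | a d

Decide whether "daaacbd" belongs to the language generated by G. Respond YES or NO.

CNF form of G:
  S -> T1 A | T1 C | T2 B | T2 X4 | b
  A -> S A | T0 T0
  B -> T0 S | a
  C -> S A | S X3 | T0 T0 | T2 T1
  T0 -> c
  T1 -> d
  T2 -> a
  X3 -> S T1
  X4 -> T2 T1

CYK table (by increasing span):
  T[0,0] 'd' = {T1}  orig:{}
  T[1,1] 'a' = {B,T2}  orig:{B}
  T[2,2] 'a' = {B,T2}  orig:{B}
  T[3,3] 'a' = {B,T2}  orig:{B}
  T[4,4] 'c' = {T0}  orig:{}
  T[5,5] 'b' = {S}
  T[6,6] 'd' = {T1}  orig:{}
  T[0,1] 'da' = ∅
  T[1,2] 'aa' = {S}
  T[2,3] 'aa' = {S}
  T[3,4] 'ac' = ∅
  T[4,5] 'cb' = {B}
  T[5,6] 'bd' = {X3}  orig:{}
  T[0,2] 'daa' = ∅
  T[1,3] 'aaa' = ∅
  T[2,4] 'aac' = ∅
  T[3,5] 'acb' = {S}
  T[4,6] 'cbd' = ∅
  T[0,3] 'daaa' = ∅
  T[1,4] 'aaac' = ∅
  T[2,5] 'aacb' = ∅
  T[3,6] 'acbd' = {X3}  orig:{}
  T[0,4] 'daaac' = ∅
  T[1,5] 'aaacb' = ∅
  T[2,6] 'aacbd' = ∅
  T[0,5] 'daaacb' = ∅
  T[1,6] 'aaacbd' = {C}
  T[0,6] 'daaacbd' = {S}

S ∈ T[0,6] ⇒ YES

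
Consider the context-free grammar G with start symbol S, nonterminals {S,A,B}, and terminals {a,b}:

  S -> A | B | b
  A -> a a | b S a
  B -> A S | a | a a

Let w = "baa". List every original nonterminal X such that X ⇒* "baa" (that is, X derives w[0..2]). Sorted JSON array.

CNF form of G:
  S -> A S | T0 T0 | T1 X3 | a | b
  A -> T0 T0 | T1 X2
  B -> A S | T0 T0 | a
  T0 -> a
  T1 -> b
  X2 -> S T0
  X3 -> S T0

Fill CYK table bottom-up, restricted to cells inside w[0..2]:
  T[0,0] 'b' = {S,T1}  orig:{S}
  T[1,1] 'a' = {B,S,T0}  orig:{B,S}
  T[2,2] 'a' = {B,S,T0}  orig:{B,S}
  T[0,1] 'ba' = {X2,X3}  orig:{}
  T[1,2] 'aa' = {A,B,S,X2,X3}  orig:{A,B,S}
  T[0,2] 'baa' = {A,S}

Original NTs in T[0,2] deriving "baa": ["A", "S"]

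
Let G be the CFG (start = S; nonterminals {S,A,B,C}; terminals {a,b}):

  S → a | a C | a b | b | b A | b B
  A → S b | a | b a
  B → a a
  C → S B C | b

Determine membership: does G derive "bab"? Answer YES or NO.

Convert to CNF:
  S -> T0 A | T0 B | T1 C | T1 T0 | a | b
  A -> S T0 | T0 T1 | a
  B -> T1 T1
  C -> S X2 | b
  T0 -> b
  T1 -> a
  X2 -> B C

Fill CYK table bottom-up:
  [0..0]={C,S,T0}  "b"  orig:{C,S}
  [1..1]={A,S,T1}  "a"  orig:{A,S}
  [2..2]={C,S,T0}  "b"  orig:{C,S}
  [0..1]={A,S}  "ba"
  [1..2]={A,S}  "ab"
  [0..2]={A,S}  "bab"

S ∈ T[0,2] ⇒ YES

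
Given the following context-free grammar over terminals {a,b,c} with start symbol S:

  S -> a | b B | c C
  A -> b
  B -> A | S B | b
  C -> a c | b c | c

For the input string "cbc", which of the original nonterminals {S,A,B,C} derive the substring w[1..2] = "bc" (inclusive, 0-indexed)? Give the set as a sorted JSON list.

CNF form of G:
  S -> T1 C | T2 B | a
  A -> b
  B -> S B | b
  C -> T0 T1 | T2 T1 | c
  T0 -> a
  T1 -> c
  T2 -> b

Fill CYK table bottom-up — only the sub-triangle for w[1..2]:
  T[1,1] 'b' = {A,B,T2}  orig:{A,B}
  T[2,2] 'c' = {C,T1}  orig:{C}
  T[1,2] 'bc' = {C}

Original NTs in T[1,2] deriving "bc": ["C"]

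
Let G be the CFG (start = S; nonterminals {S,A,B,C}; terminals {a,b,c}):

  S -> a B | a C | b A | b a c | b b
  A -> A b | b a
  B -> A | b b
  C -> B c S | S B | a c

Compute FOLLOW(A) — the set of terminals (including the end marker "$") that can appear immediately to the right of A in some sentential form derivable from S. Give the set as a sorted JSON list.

FIRST sets, iterate to fixpoint:
round 1:
  A via A→b a: +{b}
  B via B→A: +{b}
  C via C→B c S: +{b}
  C via C→a c: +{a}
  S via S→a B: +{a}
  S via S→b A: +{b}
  FIRST(S)={a,b}  FIRST(A)={b}  FIRST(B)={b}  FIRST(C)={a,b}
round 2: (no change)
  FIRST(S)={a,b}  FIRST(A)={b}  FIRST(B)={b}  FIRST(C)={a,b}

FOLLOW sets:
initialize: $ ∈ FOLLOW(S)
[1]
  A→A b: FOLLOW(A) ⊇ FIRST(b) = {b}; new: +{b}
  C→B c S: FOLLOW(B) ⊇ FIRST(c) = {c}; new: +{c}
  C→S B: FOLLOW(S) ⊇ FIRST(B) = {b}; new: +{b}
  S→a B: FOLLOW(B) ⊇ FOLLOW(S) ⊇ {$,b}; new: +{$,b}
  S→a C: FOLLOW(C) ⊇ FOLLOW(S) ⊇ {$,b}; new: +{$,b}
  S→b A: FOLLOW(A) ⊇ FOLLOW(S) ⊇ {$,b}; new: +{$}
  S: {$,b}  A: {$,b}  B: {$,b,c}  C: {$,b}
[2]
  B→A: FOLLOW(A) ⊇ FOLLOW(B) ⊇ {$,b,c}; new: +{c}
  S: {$,b}  A: {$,b,c}  B: {$,b,c}  C: {$,b}
[3] — fixpoint
  S: {$,b}  A: {$,b,c}  B: {$,b,c}  C: {$,b}

FOLLOW(A) = ["$", "b", "c"]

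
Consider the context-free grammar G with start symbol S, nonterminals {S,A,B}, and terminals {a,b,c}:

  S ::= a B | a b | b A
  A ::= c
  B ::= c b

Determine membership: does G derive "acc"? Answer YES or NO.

CNF form of G:
  S -> T1 A | T2 B | T2 T1
  A -> c
  B -> T0 T1
  T0 -> c
  T1 -> b
  T2 -> a

CYK table (by increasing span):
  cell(0,0) a: {T2}  orig:{}
  cell(1,1) c: {A,T0}  orig:{A}
  cell(2,2) c: {A,T0}  orig:{A}
  cell(0,1) ac: ∅
  cell(1,2) cc: ∅
  cell(0,2) acc: ∅

S ∉ T[0,2] ⇒ NO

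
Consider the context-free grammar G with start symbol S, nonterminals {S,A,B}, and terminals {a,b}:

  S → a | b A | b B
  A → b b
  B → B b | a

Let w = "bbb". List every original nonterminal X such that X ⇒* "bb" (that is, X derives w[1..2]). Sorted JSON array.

CNF form of G:
  S -> T0 A | T0 B | a
  A -> T0 T0
  B -> B T0 | a
  T0 -> b

CYK fill — only the sub-triangle for w[1..2]:
  cell(1,1) b: {T0}  orig:{}
  cell(2,2) b: {T0}  orig:{}
  cell(1,2) bb: {A}

Original NTs in T[1,2] deriving "bb": ["A"]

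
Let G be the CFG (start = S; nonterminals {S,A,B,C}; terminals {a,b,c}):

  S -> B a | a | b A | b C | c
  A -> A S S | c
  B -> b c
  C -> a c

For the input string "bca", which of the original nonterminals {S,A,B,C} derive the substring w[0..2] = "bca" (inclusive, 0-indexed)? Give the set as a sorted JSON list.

CNF form of G:
  S -> B T2 | T0 A | T0 C | a | c
  A -> A X3 | c
  B -> T0 T1
  C -> T2 T1
  T0 -> b
  T1 -> c
  T2 -> a
  X3 -> S S

CYK fill — only the sub-triangle for w[0..2]:
  [0..0]={T0}  "b"  orig:{}
  [1..1]={A,S,T1}  "c"  orig:{A,S}
  [2..2]={S,T2}  "a"  orig:{S}
  [0..1]={B,S}  "bc"
  [1..2]={X3}  "ca"  orig:{}
  [0..2]={S,X3}  "bca"  orig:{S}

Original NTs in T[0,2] deriving "bca": ["S"]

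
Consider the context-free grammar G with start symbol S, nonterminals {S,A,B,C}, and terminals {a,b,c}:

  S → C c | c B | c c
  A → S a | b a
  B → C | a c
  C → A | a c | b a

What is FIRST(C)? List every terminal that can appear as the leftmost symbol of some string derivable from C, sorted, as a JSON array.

Compute FIRST by fixpoint:
[1]
  A via A→b a: +{b}
  B via B→a c: +{a}
  C via C→A: +{b}
  C via C→a c: +{a}
  S via S→C c: +{a,b}
  S via S→c B: +{c}
  S: {a,b,c}  A: {b}  B: {a}  C: {a,b}
[2]
  A via A→S a: +{a,c}
  B via B→C: +{b}
  C via C→A: +{c}
  S: {a,b,c}  A: {a,b,c}  B: {a,b}  C: {a,b,c}
[3]
  B via B→C: +{c}
  S: {a,b,c}  A: {a,b,c}  B: {a,b,c}  C: {a,b,c}
[4] (no change)
  S: {a,b,c}  A: {a,b,c}  B: {a,b,c}  C: {a,b,c}

FIRST(C) = ["a", "b", "c"]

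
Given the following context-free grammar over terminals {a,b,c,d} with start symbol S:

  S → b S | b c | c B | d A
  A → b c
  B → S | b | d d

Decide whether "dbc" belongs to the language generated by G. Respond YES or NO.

Convert to CNF:
  S -> T0 S | T0 T1 | T1 B | T2 A
  A -> T0 T1
  B -> T0 S | T0 T1 | T1 B | T2 A | T2 T2 | b
  T0 -> b
  T1 -> c
  T2 -> d

Fill CYK table bottom-up:
  [0..0]={T2}  "d"  orig:{}
  [1..1]={B,T0}  "b"  orig:{B}
  [2..2]={T1}  "c"  orig:{}
  [0..1]=∅  "db"
  [1..2]={A,B,S}  "bc"
  [0..2]={B,S}  "dbc"

S ∈ T[0,2] ⇒ YES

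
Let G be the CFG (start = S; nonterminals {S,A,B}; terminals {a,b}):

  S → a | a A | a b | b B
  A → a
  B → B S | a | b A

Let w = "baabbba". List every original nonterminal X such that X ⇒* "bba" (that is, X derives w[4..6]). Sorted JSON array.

Convert to CNF:
  S -> T0 B | T1 A | T1 T0 | a
  A -> a
  B -> B S | T0 A | a
  T0 -> b
  T1 -> a

Fill CYK table bottom-up (cells [i..j] with 4 ≤ i ≤ j ≤ 6 only):
  [4..4]={T0}  "b"  orig:{}
  [5..5]={T0}  "b"  orig:{}
  [6..6]={A,B,S,T1}  "a"  orig:{A,B,S}
  [4..5]=∅  "bb"
  [5..6]={B,S}  "ba"
  [4..6]={S}  "bba"

Original NTs in T[4,6] deriving "bba": ["S"]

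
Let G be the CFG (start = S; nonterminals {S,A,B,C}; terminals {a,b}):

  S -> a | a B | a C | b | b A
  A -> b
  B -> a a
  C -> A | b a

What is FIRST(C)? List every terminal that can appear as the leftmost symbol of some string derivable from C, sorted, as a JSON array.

Compute FIRST by fixpoint:
iter 1:
  A via A→b: +{b}
  B via B→a a: +{a}
  C via C→A: +{b}
  S via S→a: +{a}
  S via S→b: +{b}
  FIRST[S]={a,b}  FIRST[A]={b}  FIRST[B]={a}  FIRST[C]={b}
iter 2: (no change)
  FIRST[S]={a,b}  FIRST[A]={b}  FIRST[B]={a}  FIRST[C]={b}

FIRST(C) = ["b"]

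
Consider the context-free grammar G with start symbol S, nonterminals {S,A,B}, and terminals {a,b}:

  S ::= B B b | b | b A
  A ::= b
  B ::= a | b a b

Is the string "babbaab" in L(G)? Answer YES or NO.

CNF form of G:
  S -> B X3 | T0 A | b
  A -> b
  B -> T0 X2 | a
  T0 -> b
  T1 -> a
  X2 -> T1 T0
  X3 -> B T0

CYK fill:
  cell(0,0) b: {A,S,T0}  orig:{A,S}
  cell(1,1) a: {B,T1}  orig:{B}
  cell(2,2) b: {A,S,T0}  orig:{A,S}
  cell(3,3) b: {A,S,T0}  orig:{A,S}
  cell(4,4) a: {B,T1}  orig:{B}
  cell(5,5) a: {B,T1}  orig:{B}
  cell(6,6) b: {A,S,T0}  orig:{A,S}
  cell(0,1) ba: ∅
  cell(1,2) ab: {X2,X3}  orig:{}
  cell(2,3) bb: {S}
  cell(3,4) ba: ∅
  cell(4,5) aa: ∅
  cell(5,6) ab: {X2,X3}  orig:{}
  cell(0,2) bab: {B}
  cell(1,3) abb: ∅
  cell(2,4) bba: ∅
  cell(3,5) baa: ∅
  cell(4,6) aab: {S}
  cell(0,3) babb: {X3}  orig:{}
  cell(1,4) abba: ∅
  cell(2,5) bbaa: ∅
  cell(3,6) baab: ∅
  cell(0,4) babba: ∅
  cell(1,5) abbaa: ∅
  cell(2,6) bbaab: ∅
  cell(0,5) babbaa: ∅
  cell(1,6) abbaab: ∅
  cell(0,6) babbaab: ∅

S ∉ T[0,6] ⇒ NO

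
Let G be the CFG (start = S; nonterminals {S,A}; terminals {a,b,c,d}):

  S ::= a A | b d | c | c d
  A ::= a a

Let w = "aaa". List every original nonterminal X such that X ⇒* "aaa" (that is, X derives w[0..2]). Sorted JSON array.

Convert to CNF:
  S -> T0 A | T1 T2 | T3 T2 | c
  A -> T0 T0
  T0 -> a
  T1 -> b
  T2 -> d
  T3 -> c

CYK fill — only the sub-triangle for w[0..2]:
  T[0,0] 'a' = {T0}  orig:{}
  T[1,1] 'a' = {T0}  orig:{}
  T[2,2] 'a' = {T0}  orig:{}
  T[0,1] 'aa' = {A}
  T[1,2] 'aa' = {A}
  T[0,2] 'aaa' = {S}

Original NTs in T[0,2] deriving "aaa": ["S"]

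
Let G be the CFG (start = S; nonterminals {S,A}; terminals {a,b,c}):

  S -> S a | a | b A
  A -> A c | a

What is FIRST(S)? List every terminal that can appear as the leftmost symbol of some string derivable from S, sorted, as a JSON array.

FIRST sets, iterate to fixpoint:
pass 1:
  A via A→a: +{a}
  S via S→a: +{a}
  S via S→b A: +{b}
  FIRST(S)={a,b}  FIRST(A)={a}
pass 2: — fixpoint
  FIRST(S)={a,b}  FIRST(A)={a}

FIRST(S) = ["a", "b"]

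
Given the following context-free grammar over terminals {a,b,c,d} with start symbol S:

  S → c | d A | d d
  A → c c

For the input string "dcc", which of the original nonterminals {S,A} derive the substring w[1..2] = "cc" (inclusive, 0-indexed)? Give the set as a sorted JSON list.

Convert to CNF:
  S -> T1 A | T1 T1 | c
  A -> T0 T0
  T0 -> c
  T1 -> d

CYK table (by increasing span) (cells [i..j] with 1 ≤ i ≤ j ≤ 2 only):
  T[1,1] 'c' = {S,T0}  orig:{S}
  T[2,2] 'c' = {S,T0}  orig:{S}
  T[1,2] 'cc' = {A}

Original NTs in T[1,2] deriving "cc": ["A"]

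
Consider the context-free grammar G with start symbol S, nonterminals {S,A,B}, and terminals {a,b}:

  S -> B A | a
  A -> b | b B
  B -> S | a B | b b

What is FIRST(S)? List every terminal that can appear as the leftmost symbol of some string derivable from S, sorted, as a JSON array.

FIRST iteration:
[1]
  A via A→b: +{b}
  B via B→a B: +{a}
  B via B→b b: +{b}
  S via S→B A: +{a,b}
  FIRST[S]={a,b}  FIRST[A]={b}  FIRST[B]={a,b}
[2] — fixpoint
  FIRST[S]={a,b}  FIRST[A]={b}  FIRST[B]={a,b}

FIRST(S) = ["a", "b"]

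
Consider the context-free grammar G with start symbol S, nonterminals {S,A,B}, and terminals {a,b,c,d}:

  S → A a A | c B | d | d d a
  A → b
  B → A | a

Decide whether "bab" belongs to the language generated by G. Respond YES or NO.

Convert to CNF:
  S -> A X3 | T1 B | T2 X4 | d
  A -> b
  B -> a | b
  T0 -> a
  T1 -> c
  T2 -> d
  X3 -> T0 A
  X4 -> T2 T0

CYK fill:
  cell(0,0) b: {A,B}
  cell(1,1) a: {B,T0}  orig:{B}
  cell(2,2) b: {A,B}
  cell(0,1) ba: ∅
  cell(1,2) ab: {X3}  orig:{}
  cell(0,2) bab: {S}

S ∈ T[0,2] ⇒ YES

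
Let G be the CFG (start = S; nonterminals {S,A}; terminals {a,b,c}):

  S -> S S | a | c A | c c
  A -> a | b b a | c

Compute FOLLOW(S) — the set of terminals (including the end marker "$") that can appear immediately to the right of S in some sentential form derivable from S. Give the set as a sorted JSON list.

FIRST sets, iterate to fixpoint:
[1]
  A via A→a: +{a}
  A via A→b b a: +{b}
  A via A→c: +{c}
  S via S→a: +{a}
  S via S→c A: +{c}
  FIRST(S)={a,c}  FIRST(A)={a,b,c}
[2] done
  FIRST(S)={a,c}  FIRST(A)={a,b,c}

FOLLOW iteration:
FOLLOW(S) := {$}
pass 1:
  S→S S: FOLLOW(S) ⊇ FIRST(S) = {a,c}; new: +{a,c}
  S→c A: FOLLOW(A) ⊇ FOLLOW(S) ⊇ {$,a,c}; new: +{$,a,c}
  S: {$,a,c}  A: {$,a,c}
pass 2: (no change)
  S: {$,a,c}  A: {$,a,c}

FOLLOW(S) = ["$", "a", "c"]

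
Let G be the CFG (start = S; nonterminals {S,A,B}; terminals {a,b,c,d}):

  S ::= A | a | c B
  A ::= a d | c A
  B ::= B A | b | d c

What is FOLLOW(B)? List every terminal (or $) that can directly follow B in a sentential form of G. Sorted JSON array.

Compute FIRST by fixpoint:
round 1:
  A via A→a d: +{a}
  A via A→c A: +{c}
  B via B→b: +{b}
  B via B→d c: +{d}
  S via S→A: +{a,c}
  FIRST(S)={a,c}  FIRST(A)={a,c}  FIRST(B)={b,d}
round 2: (stable)
  FIRST(S)={a,c}  FIRST(A)={a,c}  FIRST(B)={b,d}

Compute FOLLOW by fixpoint:
seed FOLLOW(S) with $
round 1:
  B→B A: FOLLOW(B) ⊇ FIRST(A) = {a,c}; new: +{a,c}
  B→B A: FOLLOW(A) ⊇ FOLLOW(B) ⊇ {a,c}; new: +{a,c}
  S→A: FOLLOW(A) ⊇ FOLLOW(S) ⊇ {$}; new: +{$}
  S→c B: FOLLOW(B) ⊇ FOLLOW(S) ⊇ {$}; new: +{$}
  S: {$}  A: {$,a,c}  B: {$,a,c}
round 2: done
  S: {$}  A: {$,a,c}  B: {$,a,c}

FOLLOW(B) = ["$", "a", "c"]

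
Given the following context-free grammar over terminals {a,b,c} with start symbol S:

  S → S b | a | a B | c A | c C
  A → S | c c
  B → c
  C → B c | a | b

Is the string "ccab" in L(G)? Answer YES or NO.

Convert to CNF:
  S -> S T0 | T1 B | T2 A | T2 C | a
  A -> S T0 | T1 B | T2 A | T2 C | T2 T2 | a
  B -> c
  C -> B T2 | a | b
  T0 -> b
  T1 -> a
  T2 -> c

CYK fill:
  cell(0,0) c: {B,T2}  orig:{B}
  cell(1,1) c: {B,T2}  orig:{B}
  cell(2,2) a: {A,C,S,T1}  orig:{A,C,S}
  cell(3,3) b: {C,T0}  orig:{C}
  cell(0,1) cc: {A,C}
  cell(1,2) ca: {A,S}
  cell(2,3) ab: {A,S}
  cell(0,2) cca: {A,S}
  cell(1,3) cab: {A,S}
  cell(0,3) ccab: {A,S}

S ∈ T[0,3] ⇒ YES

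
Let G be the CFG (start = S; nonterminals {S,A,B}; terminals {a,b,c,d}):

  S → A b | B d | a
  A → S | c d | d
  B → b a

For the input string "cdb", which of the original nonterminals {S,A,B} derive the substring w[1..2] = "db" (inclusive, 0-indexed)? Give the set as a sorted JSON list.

CNF form of G:
  S -> A T0 | B T1 | a
  A -> A T0 | B T1 | T2 T1 | a | d
  B -> T0 T3
  T0 -> b
  T1 -> d
  T2 -> c
  T3 -> a

Fill CYK table bottom-up — only the sub-triangle for w[1..2]:
  [1..1]={A,T1}  "d"  orig:{A}
  [2..2]={T0}  "b"  orig:{}
  [1..2]={A,S}  "db"

Original NTs in T[1,2] deriving "db": ["A", "S"]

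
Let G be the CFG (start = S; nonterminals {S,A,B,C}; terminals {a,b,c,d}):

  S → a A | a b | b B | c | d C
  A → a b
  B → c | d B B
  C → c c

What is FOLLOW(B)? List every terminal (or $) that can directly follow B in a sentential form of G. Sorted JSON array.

FIRST iteration:
round 1:
  A via A→a b: +{a}
  B via B→c: +{c}
  B via B→d B B: +{d}
  C via C→c c: +{c}
  S via S→a A: +{a}
  S via S→b B: +{b}
  S via S→c: +{c}
  S via S→d C: +{d}
  FIRST(S)={a,b,c,d}  FIRST(A)={a}  FIRST(B)={c,d}  FIRST(C)={c}
round 2: done
  FIRST(S)={a,b,c,d}  FIRST(A)={a}  FIRST(B)={c,d}  FIRST(C)={c}

FOLLOW iteration:
FOLLOW(S) := {$}
iter 1:
  B→d B B: FOLLOW(B) ⊇ FIRST(B) = {c,d}; new: +{c,d}
  S→a A: FOLLOW(A) ⊇ FOLLOW(S) ⊇ {$}; new: +{$}
  S→b B: FOLLOW(B) ⊇ FOLLOW(S) ⊇ {$}; new: +{$}
  S→d C: FOLLOW(C) ⊇ FOLLOW(S) ⊇ {$}; new: +{$}
  FOLLOW(S)={$}  FOLLOW(A)={$}  FOLLOW(B)={$,c,d}  FOLLOW(C)={$}
iter 2: (stable)
  FOLLOW(S)={$}  FOLLOW(A)={$}  FOLLOW(B)={$,c,d}  FOLLOW(C)={$}

FOLLOW(B) = ["$", "c", "d"]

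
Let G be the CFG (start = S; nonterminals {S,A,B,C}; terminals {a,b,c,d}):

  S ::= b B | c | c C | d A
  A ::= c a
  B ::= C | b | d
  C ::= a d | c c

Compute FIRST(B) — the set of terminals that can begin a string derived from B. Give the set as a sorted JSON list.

FIRST sets, iterate to fixpoint:
[1]
  A via A→c a: +{c}
  B via B→b: +{b}
  B via B→d: +{d}
  C via C→a d: +{a}
  C via C→c c: +{c}
  S via S→b B: +{b}
  S via S→c: +{c}
  S via S→d A: +{d}
  S: {b,c,d}  A: {c}  B: {b,d}  C: {a,c}
[2]
  B via B→C: +{a,c}
  S: {b,c,d}  A: {c}  B: {a,b,c,d}  C: {a,c}
[3] (stable)
  S: {b,c,d}  A: {c}  B: {a,b,c,d}  C: {a,c}

FIRST(B) = ["a", "b", "c", "d"]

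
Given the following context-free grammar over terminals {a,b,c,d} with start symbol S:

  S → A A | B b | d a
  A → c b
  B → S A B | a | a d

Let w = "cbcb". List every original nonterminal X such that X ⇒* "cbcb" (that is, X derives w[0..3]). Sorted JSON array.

Convert to CNF:
  S -> A A | B T1 | T3 T2
  A -> T0 T1
  B -> S X4 | T2 T3 | a
  T0 -> c
  T1 -> b
  T2 -> a
  T3 -> d
  X4 -> A B

CYK fill — only the sub-triangle for w[0..3]:
  T[0,0] 'c' = {T0}  orig:{}
  T[1,1] 'b' = {T1}  orig:{}
  T[2,2] 'c' = {T0}  orig:{}
  T[3,3] 'b' = {T1}  orig:{}
  T[0,1] 'cb' = {A}
  T[1,2] 'bc' = ∅
  T[2,3] 'cb' = {A}
  T[0,2] 'cbc' = ∅
  T[1,3] 'bcb' = ∅
  T[0,3] 'cbcb' = {S}

Original NTs in T[0,3] deriving "cbcb": ["S"]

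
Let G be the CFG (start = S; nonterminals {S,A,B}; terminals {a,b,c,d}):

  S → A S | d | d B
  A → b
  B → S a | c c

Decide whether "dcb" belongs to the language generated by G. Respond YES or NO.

CNF form of G:
  S -> A S | T2 B | d
  A -> b
  B -> S T0 | T1 T1
  T0 -> a
  T1 -> c
  T2 -> d

CYK fill:
  cell(0,0) d: {S,T2}  orig:{S}
  cell(1,1) c: {T1}  orig:{}
  cell(2,2) b: {A}
  cell(0,1) dc: ∅
  cell(1,2) cb: ∅
  cell(0,2) dcb: ∅

S ∉ T[0,2] ⇒ NO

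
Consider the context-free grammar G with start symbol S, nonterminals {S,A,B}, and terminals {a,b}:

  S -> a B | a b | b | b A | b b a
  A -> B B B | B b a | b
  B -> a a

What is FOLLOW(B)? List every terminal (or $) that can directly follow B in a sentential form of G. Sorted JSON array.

Compute FIRST by fixpoint:
round 1:
  A via A→b: +{b}
  B via B→a a: +{a}
  S via S→a B: +{a}
  S via S→b: +{b}
  S: {a,b}  A: {b}  B: {a}
round 2:
  A via A→B B B: +{a}
  S: {a,b}  A: {a,b}  B: {a}
round 3: — fixpoint
  S: {a,b}  A: {a,b}  B: {a}

FOLLOW iteration:
seed FOLLOW(S) with $
[1]
  A→B B B: FOLLOW(B) ⊇ FIRST(B) = {a}; new: +{a}
  A→B b a: FOLLOW(B) ⊇ FIRST(b) = {b}; new: +{b}
  S→a B: FOLLOW(B) ⊇ FOLLOW(S) ⊇ {$}; new: +{$}
  S→b A: FOLLOW(A) ⊇ FOLLOW(S) ⊇ {$}; new: +{$}
  FOLLOW[S]={$}  FOLLOW[A]={$}  FOLLOW[B]={$,a,b}
[2] (no change)
  FOLLOW[S]={$}  FOLLOW[A]={$}  FOLLOW[B]={$,a,b}

FOLLOW(B) = ["$", "a", "b"]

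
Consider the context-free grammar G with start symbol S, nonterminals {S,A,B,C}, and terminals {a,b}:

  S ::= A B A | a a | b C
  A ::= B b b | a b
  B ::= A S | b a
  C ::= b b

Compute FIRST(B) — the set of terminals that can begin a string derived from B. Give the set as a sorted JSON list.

FIRST sets, iterate to fixpoint:
iter 1:
  A via A→a b: +{a}
  B via B→A S: +{a}
  B via B→b a: +{b}
  C via C→b b: +{b}
  S via S→A B A: +{a}
  S via S→b C: +{b}
  S: {a,b}  A: {a}  B: {a,b}  C: {b}
iter 2:
  A via A→B b b: +{b}
  S: {a,b}  A: {a,b}  B: {a,b}  C: {b}
iter 3: (stable)
  S: {a,b}  A: {a,b}  B: {a,b}  C: {b}

FIRST(B) = ["a", "b"]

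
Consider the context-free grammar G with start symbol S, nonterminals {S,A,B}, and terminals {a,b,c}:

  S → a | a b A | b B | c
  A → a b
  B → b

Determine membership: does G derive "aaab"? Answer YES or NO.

Convert to CNF:
  S -> T0 X2 | T1 B | a | c
  A -> T0 T1
  B -> b
  T0 -> a
  T1 -> b
  X2 -> T1 A

Fill CYK table bottom-up:
  T[0,0] 'a' = {S,T0}  orig:{S}
  T[1,1] 'a' = {S,T0}  orig:{S}
  T[2,2] 'a' = {S,T0}  orig:{S}
  T[3,3] 'b' = {B,T1}  orig:{B}
  T[0,1] 'aa' = ∅
  T[1,2] 'aa' = ∅
  T[2,3] 'ab' = {A}
  T[0,2] 'aaa' = ∅
  T[1,3] 'aab' = ∅
  T[0,3] 'aaab' = ∅

S ∉ T[0,3] ⇒ NO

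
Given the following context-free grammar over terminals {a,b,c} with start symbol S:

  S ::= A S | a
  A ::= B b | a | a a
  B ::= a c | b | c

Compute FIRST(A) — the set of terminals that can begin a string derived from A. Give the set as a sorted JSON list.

Compute FIRST by fixpoint:
round 1:
  A via A→a: +{a}
  B via B→a c: +{a}
  B via B→b: +{b}
  B via B→c: +{c}
  S via S→A S: +{a}
  S: {a}  A: {a}  B: {a,b,c}
round 2:
  A via A→B b: +{b,c}
  S via S→A S: +{b,c}
  S: {a,b,c}  A: {a,b,c}  B: {a,b,c}
round 3: (no change)
  S: {a,b,c}  A: {a,b,c}  B: {a,b,c}

FIRST(A) = ["a", "b", "c"]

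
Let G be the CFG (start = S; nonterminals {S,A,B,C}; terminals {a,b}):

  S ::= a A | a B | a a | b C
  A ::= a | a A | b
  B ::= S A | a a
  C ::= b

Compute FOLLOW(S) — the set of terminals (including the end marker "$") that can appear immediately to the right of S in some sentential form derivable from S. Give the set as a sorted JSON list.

Compute FIRST by fixpoint:
[1]
  A via A→a: +{a}
  A via A→b: +{b}
  B via B→a a: +{a}
  C via C→b: +{b}
  S via S→a A: +{a}
  S via S→b C: +{b}
  FIRST[S]={a,b}  FIRST[A]={a,b}  FIRST[B]={a}  FIRST[C]={b}
[2]
  B via B→S A: +{b}
  FIRST[S]={a,b}  FIRST[A]={a,b}  FIRST[B]={a,b}  FIRST[C]={b}
[3] done
  FIRST[S]={a,b}  FIRST[A]={a,b}  FIRST[B]={a,b}  FIRST[C]={b}

Compute FOLLOW by fixpoint:
seed FOLLOW(S) with $
round 1:
  B→S A: FOLLOW(S) ⊇ FIRST(A) = {a,b}; new: +{a,b}
  S→a A: FOLLOW(A) ⊇ FOLLOW(S) ⊇ {$,a,b}; new: +{$,a,b}
  S→a B: FOLLOW(B) ⊇ FOLLOW(S) ⊇ {$,a,b}; new: +{$,a,b}
  S→b C: FOLLOW(C) ⊇ FOLLOW(S) ⊇ {$,a,b}; new: +{$,a,b}
  S: {$,a,b}  A: {$,a,b}  B: {$,a,b}  C: {$,a,b}
round 2: — fixpoint
  S: {$,a,b}  A: {$,a,b}  B: {$,a,b}  C: {$,a,b}

FOLLOW(S) = ["$", "a", "b"]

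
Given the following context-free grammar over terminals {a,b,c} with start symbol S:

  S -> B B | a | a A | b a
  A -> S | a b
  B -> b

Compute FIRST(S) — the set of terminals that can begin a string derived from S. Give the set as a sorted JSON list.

FIRST sets, iterate to fixpoint:
[1]
  A via A→a b: +{a}
  B via B→b: +{b}
  S via S→B B: +{b}
  S via S→a: +{a}
  FIRST(S)={a,b}  FIRST(A)={a}  FIRST(B)={b}
[2]
  A via A→S: +{b}
  FIRST(S)={a,b}  FIRST(A)={a,b}  FIRST(B)={b}
[3] (no change)
  FIRST(S)={a,b}  FIRST(A)={a,b}  FIRST(B)={b}

FIRST(S) = ["a", "b"]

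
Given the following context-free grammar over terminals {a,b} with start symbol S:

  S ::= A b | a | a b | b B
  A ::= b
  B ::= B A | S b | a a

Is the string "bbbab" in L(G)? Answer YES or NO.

Convert to CNF:
  S -> A T0 | T0 B | T1 T0 | a
  A -> b
  B -> B A | S T0 | T1 T1
  T0 -> b
  T1 -> a

CYK fill:
  cell(0,0) b: {A,T0}  orig:{A}
  cell(1,1) b: {A,T0}  orig:{A}
  cell(2,2) b: {A,T0}  orig:{A}
  cell(3,3) a: {S,T1}  orig:{S}
  cell(4,4) b: {A,T0}  orig:{A}
  cell(0,1) bb: {S}
  cell(1,2) bb: {S}
  cell(2,3) ba: ∅
  cell(3,4) ab: {B,S}
  cell(0,2) bbb: {B}
  cell(1,3) bba: ∅
  cell(2,4) bab: {S}
  cell(0,3) bbba: ∅
  cell(1,4) bbab: ∅
  cell(0,4) bbbab: ∅

S ∉ T[0,4] ⇒ NO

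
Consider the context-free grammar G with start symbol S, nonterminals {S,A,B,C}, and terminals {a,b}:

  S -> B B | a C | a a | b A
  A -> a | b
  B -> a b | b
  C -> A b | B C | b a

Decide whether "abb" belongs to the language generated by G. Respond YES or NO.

CNF form of G:
  S -> B B | T0 C | T0 T0 | T1 A
  A -> a | b
  B -> T0 T1 | b
  C -> A T1 | B C | T1 T0
  T0 -> a
  T1 -> b

CYK table (by increasing span):
  [0..0]={A,T0}  "a"  orig:{A}
  [1..1]={A,B,T1}  "b"  orig:{A,B}
  [2..2]={A,B,T1}  "b"  orig:{A,B}
  [0..1]={B,C}  "ab"
  [1..2]={C,S}  "bb"
  [0..2]={S}  "abb"

S ∈ T[0,2] ⇒ YES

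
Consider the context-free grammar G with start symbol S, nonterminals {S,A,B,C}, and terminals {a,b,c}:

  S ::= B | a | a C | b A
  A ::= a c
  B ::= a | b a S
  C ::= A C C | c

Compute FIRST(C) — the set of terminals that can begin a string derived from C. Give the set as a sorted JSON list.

FIRST iteration:
[1]
  A via A→a c: +{a}
  B via B→a: +{a}
  B via B→b a S: +{b}
  C via C→A C C: +{a}
  C via C→c: +{c}
  S via S→B: +{a,b}
  FIRST[S]={a,b}  FIRST[A]={a}  FIRST[B]={a,b}  FIRST[C]={a,c}
[2] (stable)
  FIRST[S]={a,b}  FIRST[A]={a}  FIRST[B]={a,b}  FIRST[C]={a,c}

FIRST(C) = ["a", "c"]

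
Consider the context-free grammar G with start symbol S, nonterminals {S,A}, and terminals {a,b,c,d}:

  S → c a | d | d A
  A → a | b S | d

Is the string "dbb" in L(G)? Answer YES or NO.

Convert to CNF:
  S -> T1 T2 | T3 A | d
  A -> T0 S | a | d
  T0 -> b
  T1 -> c
  T2 -> a
  T3 -> d

CYK table (by increasing span):
  [0..0]={A,S,T3}  "d"  orig:{A,S}
  [1..1]={T0}  "b"  orig:{}
  [2..2]={T0}  "b"  orig:{}
  [0..1]=∅  "db"
  [1..2]=∅  "bb"
  [0..2]=∅  "dbb"

S ∉ T[0,2] ⇒ NO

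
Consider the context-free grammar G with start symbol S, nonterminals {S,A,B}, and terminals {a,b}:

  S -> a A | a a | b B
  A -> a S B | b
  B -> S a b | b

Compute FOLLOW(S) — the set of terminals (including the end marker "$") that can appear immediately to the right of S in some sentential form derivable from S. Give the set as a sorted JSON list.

FIRST iteration:
[1]
  A via A→a S B: +{a}
  A via A→b: +{b}
  B via B→b: +{b}
  S via S→a A: +{a}
  S via S→b B: +{b}
  S: {a,b}  A: {a,b}  B: {b}
[2]
  B via B→S a b: +{a}
  S: {a,b}  A: {a,b}  B: {a,b}
[3] (stable)
  S: {a,b}  A: {a,b}  B: {a,b}

FOLLOW sets:
initialize: $ ∈ FOLLOW(S)
iter 1:
  A→a S B: FOLLOW(S) ⊇ FIRST(B) = {a,b}; new: +{a,b}
  S→a A: FOLLOW(A) ⊇ FOLLOW(S) ⊇ {$,a,b}; new: +{$,a,b}
  S→b B: FOLLOW(B) ⊇ FOLLOW(S) ⊇ {$,a,b}; new: +{$,a,b}
  FOLLOW[S]={$,a,b}  FOLLOW[A]={$,a,b}  FOLLOW[B]={$,a,b}
iter 2: done
  FOLLOW[S]={$,a,b}  FOLLOW[A]={$,a,b}  FOLLOW[B]={$,a,b}

FOLLOW(S) = ["$", "a", "b"]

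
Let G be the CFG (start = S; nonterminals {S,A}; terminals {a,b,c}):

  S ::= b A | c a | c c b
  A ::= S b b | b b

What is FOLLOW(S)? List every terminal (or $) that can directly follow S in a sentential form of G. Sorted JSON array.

Compute FIRST by fixpoint:
round 1:
  A via A→b b: +{b}
  S via S→b A: +{b}
  S via S→c a: +{c}
  FIRST[S]={b,c}  FIRST[A]={b}
round 2:
  A via A→S b b: +{c}
  FIRST[S]={b,c}  FIRST[A]={b,c}
round 3: done
  FIRST[S]={b,c}  FIRST[A]={b,c}

FOLLOW sets:
seed FOLLOW(S) with $
round 1:
  A→S b b: FOLLOW(S) ⊇ FIRST(b) = {b}; new: +{b}
  S→b A: FOLLOW(A) ⊇ FOLLOW(S) ⊇ {$,b}; new: +{$,b}
  FOLLOW[S]={$,b}  FOLLOW[A]={$,b}
round 2: — fixpoint
  FOLLOW[S]={$,b}  FOLLOW[A]={$,b}

FOLLOW(S) = ["$", "b"]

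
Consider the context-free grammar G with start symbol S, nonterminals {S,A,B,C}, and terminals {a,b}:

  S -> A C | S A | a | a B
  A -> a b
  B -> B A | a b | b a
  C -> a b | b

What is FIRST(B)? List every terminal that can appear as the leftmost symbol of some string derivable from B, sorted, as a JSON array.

FIRST sets, iterate to fixpoint:
[1]
  A via A→a b: +{a}
  B via B→a b: +{a}
  B via B→b a: +{b}
  C via C→a b: +{a}
  C via C→b: +{b}
  S via S→A C: +{a}
  S: {a}  A: {a}  B: {a,b}  C: {a,b}
[2] (stable)
  S: {a}  A: {a}  B: {a,b}  C: {a,b}

FIRST(B) = ["a", "b"]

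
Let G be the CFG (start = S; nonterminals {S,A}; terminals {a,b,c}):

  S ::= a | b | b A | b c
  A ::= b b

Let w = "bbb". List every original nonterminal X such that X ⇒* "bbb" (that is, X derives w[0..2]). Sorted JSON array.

CNF form of G:
  S -> T0 A | T0 T1 | a | b
  A -> T0 T0
  T0 -> b
  T1 -> c

CYK table (by increasing span), restricted to cells inside w[0..2]:
  cell(0,0) b: {S,T0}  orig:{S}
  cell(1,1) b: {S,T0}  orig:{S}
  cell(2,2) b: {S,T0}  orig:{S}
  cell(0,1) bb: {A}
  cell(1,2) bb: {A}
  cell(0,2) bbb: {S}

Original NTs in T[0,2] deriving "bbb": ["S"]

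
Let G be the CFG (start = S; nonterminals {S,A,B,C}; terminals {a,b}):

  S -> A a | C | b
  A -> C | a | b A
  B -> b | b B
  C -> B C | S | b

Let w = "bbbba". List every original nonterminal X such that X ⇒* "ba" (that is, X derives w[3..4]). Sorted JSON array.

CNF form of G:
  S -> A T0 | B C | b
  A -> A T0 | B C | T1 A | a | b
  B -> T1 B | b
  C -> A T0 | B C | b
  T0 -> a
  T1 -> b

CYK table (by increasing span) — only the sub-triangle for w[3..4]:
  T[3,3] 'b' = {A,B,C,S,T1}  orig:{A,B,C,S}
  T[4,4] 'a' = {A,T0}  orig:{A}
  T[3,4] 'ba' = {A,C,S}

Original NTs in T[3,4] deriving "ba": ["A", "C", "S"]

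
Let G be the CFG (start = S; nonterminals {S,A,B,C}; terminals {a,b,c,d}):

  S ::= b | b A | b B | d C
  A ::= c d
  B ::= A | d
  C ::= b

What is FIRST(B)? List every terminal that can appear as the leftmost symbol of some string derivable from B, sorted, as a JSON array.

FIRST iteration:
round 1:
  A via A→c d: +{c}
  B via B→A: +{c}
  B via B→d: +{d}
  C via C→b: +{b}
  S via S→b: +{b}
  S via S→d C: +{d}
  FIRST(S)={b,d}  FIRST(A)={c}  FIRST(B)={c,d}  FIRST(C)={b}
round 2: (stable)
  FIRST(S)={b,d}  FIRST(A)={c}  FIRST(B)={c,d}  FIRST(C)={b}

FIRST(B) = ["c", "d"]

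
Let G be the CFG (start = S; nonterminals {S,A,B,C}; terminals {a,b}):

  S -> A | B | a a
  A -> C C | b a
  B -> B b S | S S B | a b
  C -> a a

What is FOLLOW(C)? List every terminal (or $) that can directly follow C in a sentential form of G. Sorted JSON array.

Compute FIRST by fixpoint:
round 1:
  A via A→b a: +{b}
  B via B→a b: +{a}
  C via C→a a: +{a}
  S via S→A: +{b}
  S via S→B: +{a}
  FIRST(S)={a,b}  FIRST(A)={b}  FIRST(B)={a}  FIRST(C)={a}
round 2:
  A via A→C C: +{a}
  B via B→S S B: +{b}
  FIRST(S)={a,b}  FIRST(A)={a,b}  FIRST(B)={a,b}  FIRST(C)={a}
round 3: (no change)
  FIRST(S)={a,b}  FIRST(A)={a,b}  FIRST(B)={a,b}  FIRST(C)={a}

FOLLOW sets:
FOLLOW(S) := {$}
round 1:
  A→C C: FOLLOW(C) ⊇ FIRST(C) = {a}; new: +{a}
  B→B b S: FOLLOW(B) ⊇ FIRST(b) = {b}; new: +{b}
  B→B b S: FOLLOW(S) ⊇ FOLLOW(B) ⊇ {b}; new: +{b}
  B→S S B: FOLLOW(S) ⊇ FIRST(S) = {a,b}; new: +{a}
  S→A: FOLLOW(A) ⊇ FOLLOW(S) ⊇ {$,a,b}; new: +{$,a,b}
  S→B: FOLLOW(B) ⊇ FOLLOW(S) ⊇ {$,a,b}; new: +{$,a}
  S: {$,a,b}  A: {$,a,b}  B: {$,a,b}  C: {a}
round 2:
  A→C C: FOLLOW(C) ⊇ FOLLOW(A) ⊇ {$,a,b}; new: +{$,b}
  S: {$,a,b}  A: {$,a,b}  B: {$,a,b}  C: {$,a,b}
round 3: (stable)
  S: {$,a,b}  A: {$,a,b}  B: {$,a,b}  C: {$,a,b}

FOLLOW(C) = ["$", "a", "b"]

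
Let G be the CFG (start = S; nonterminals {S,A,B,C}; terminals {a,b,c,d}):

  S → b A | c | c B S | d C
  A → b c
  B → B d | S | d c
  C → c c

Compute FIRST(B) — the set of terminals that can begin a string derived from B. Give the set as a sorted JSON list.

FIRST sets, iterate to fixpoint:
round 1:
  A via A→b c: +{b}
  B via B→d c: +{d}
  C via C→c c: +{c}
  S via S→b A: +{b}
  S via S→c: +{c}
  S via S→d C: +{d}
  S: {b,c,d}  A: {b}  B: {d}  C: {c}
round 2:
  B via B→S: +{b,c}
  S: {b,c,d}  A: {b}  B: {b,c,d}  C: {c}
round 3: (no change)
  S: {b,c,d}  A: {b}  B: {b,c,d}  C: {c}

FIRST(B) = ["b", "c", "d"]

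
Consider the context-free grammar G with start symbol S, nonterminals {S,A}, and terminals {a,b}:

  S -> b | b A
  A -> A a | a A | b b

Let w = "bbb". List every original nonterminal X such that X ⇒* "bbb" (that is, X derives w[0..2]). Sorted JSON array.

CNF form of G:
  S -> T1 A | b
  A -> A T0 | T0 A | T1 T1
  T0 -> a
  T1 -> b

CYK fill, restricted to cells inside w[0..2]:
  [0..0]={S,T1}  "b"  orig:{S}
  [1..1]={S,T1}  "b"  orig:{S}
  [2..2]={S,T1}  "b"  orig:{S}
  [0..1]={A}  "bb"
  [1..2]={A}  "bb"
  [0..2]={S}  "bbb"

Original NTs in T[0,2] deriving "bbb": ["S"]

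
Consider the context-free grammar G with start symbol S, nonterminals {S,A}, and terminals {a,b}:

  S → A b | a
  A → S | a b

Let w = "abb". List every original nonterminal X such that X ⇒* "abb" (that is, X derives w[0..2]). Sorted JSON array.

Convert to CNF:
  S -> A T0 | a
  A -> A T0 | T1 T0 | a
  T0 -> b
  T1 -> a

Fill CYK table bottom-up — only the sub-triangle for w[0..2]:
  [0..0]={A,S,T1}  "a"  orig:{A,S}
  [1..1]={T0}  "b"  orig:{}
  [2..2]={T0}  "b"  orig:{}
  [0..1]={A,S}  "ab"
  [1..2]=∅  "bb"
  [0..2]={A,S}  "abb"

Original NTs in T[0,2] deriving "abb": ["A", "S"]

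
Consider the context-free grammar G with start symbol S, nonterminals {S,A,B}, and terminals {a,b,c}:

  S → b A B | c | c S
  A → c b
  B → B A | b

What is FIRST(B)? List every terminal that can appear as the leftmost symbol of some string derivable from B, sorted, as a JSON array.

FIRST sets, iterate to fixpoint:
pass 1:
  A via A→c b: +{c}
  B via B→b: +{b}
  S via S→b A B: +{b}
  S via S→c: +{c}
  FIRST[S]={b,c}  FIRST[A]={c}  FIRST[B]={b}
pass 2: (stable)
  FIRST[S]={b,c}  FIRST[A]={c}  FIRST[B]={b}

FIRST(B) = ["b"]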